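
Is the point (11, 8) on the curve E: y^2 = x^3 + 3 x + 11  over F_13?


Check whether y^2 = x^3 + 3 x + 11 (mod 13) for (x, y) = (11, 8).
LHS: y^2 = 8^2 mod 13 = 12
RHS: x^3 + 3 x + 11 = 11^3 + 3*11 + 11 mod 13 = 10
LHS != RHS

No, not on the curve


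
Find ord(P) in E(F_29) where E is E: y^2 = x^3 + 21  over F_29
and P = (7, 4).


Compute successive multiples of P until we hit O:
  1P = (7, 4)
  2P = (6, 18)
  3P = (9, 24)
  4P = (26, 9)
  5P = (18, 16)
  6P = (27, 19)
  7P = (1, 15)
  8P = (1, 14)
  ... (continuing to 15P)
  15P = O

ord(P) = 15


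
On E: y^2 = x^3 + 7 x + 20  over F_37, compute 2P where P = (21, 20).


Doubling: s = (3 x1^2 + a) / (2 y1)
s = (3*21^2 + 7) / (2*20) mod 37 = 24
x3 = s^2 - 2 x1 mod 37 = 24^2 - 2*21 = 16
y3 = s (x1 - x3) - y1 mod 37 = 24 * (21 - 16) - 20 = 26

2P = (16, 26)


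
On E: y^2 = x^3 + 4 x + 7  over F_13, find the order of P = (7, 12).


Compute successive multiples of P until we hit O:
  1P = (7, 12)
  2P = (2, 7)
  3P = (5, 3)
  4P = (5, 10)
  5P = (2, 6)
  6P = (7, 1)
  7P = O

ord(P) = 7


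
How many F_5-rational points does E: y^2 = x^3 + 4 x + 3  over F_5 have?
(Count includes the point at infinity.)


For each x in F_5, count y with y^2 = x^3 + 4 x + 3 mod 5:
  x = 2: RHS = 4, y in [2, 3]  -> 2 point(s)
Affine points: 2. Add the point at infinity: total = 3.

#E(F_5) = 3


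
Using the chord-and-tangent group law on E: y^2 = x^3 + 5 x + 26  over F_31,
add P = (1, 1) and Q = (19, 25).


P != Q, so use the chord formula.
s = (y2 - y1) / (x2 - x1) = (24) / (18) mod 31 = 22
x3 = s^2 - x1 - x2 mod 31 = 22^2 - 1 - 19 = 30
y3 = s (x1 - x3) - y1 mod 31 = 22 * (1 - 30) - 1 = 12

P + Q = (30, 12)


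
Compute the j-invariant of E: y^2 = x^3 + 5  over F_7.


Delta = -16(4 a^3 + 27 b^2) mod 7 = 1
-1728 * (4 a)^3 = -1728 * (4*0)^3 mod 7 = 0
j = 0 * 1^(-1) mod 7 = 0

j = 0 (mod 7)


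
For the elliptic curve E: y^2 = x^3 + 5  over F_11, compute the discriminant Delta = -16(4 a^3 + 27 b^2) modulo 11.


4 a^3 + 27 b^2 = 4*0^3 + 27*5^2 = 0 + 675 = 675
Delta = -16 * (675) = -10800
Delta mod 11 = 2

Delta = 2 (mod 11)


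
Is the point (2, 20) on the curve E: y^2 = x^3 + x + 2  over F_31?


Check whether y^2 = x^3 + 1 x + 2 (mod 31) for (x, y) = (2, 20).
LHS: y^2 = 20^2 mod 31 = 28
RHS: x^3 + 1 x + 2 = 2^3 + 1*2 + 2 mod 31 = 12
LHS != RHS

No, not on the curve


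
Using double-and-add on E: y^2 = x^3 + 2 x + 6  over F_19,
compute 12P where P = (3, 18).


k = 12 = 1100_2 (binary, LSB first: 0011)
Double-and-add from P = (3, 18):
  bit 0 = 0: acc unchanged = O
  bit 1 = 0: acc unchanged = O
  bit 2 = 1: acc = O + (16, 7) = (16, 7)
  bit 3 = 1: acc = (16, 7) + (10, 0) = (16, 12)

12P = (16, 12)


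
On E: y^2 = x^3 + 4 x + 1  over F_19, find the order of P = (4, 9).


Compute successive multiples of P until we hit O:
  1P = (4, 9)
  2P = (17, 2)
  3P = (2, 6)
  4P = (1, 5)
  5P = (1, 14)
  6P = (2, 13)
  7P = (17, 17)
  8P = (4, 10)
  ... (continuing to 9P)
  9P = O

ord(P) = 9


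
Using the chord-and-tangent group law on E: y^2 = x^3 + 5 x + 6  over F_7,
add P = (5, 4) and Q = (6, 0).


P != Q, so use the chord formula.
s = (y2 - y1) / (x2 - x1) = (3) / (1) mod 7 = 3
x3 = s^2 - x1 - x2 mod 7 = 3^2 - 5 - 6 = 5
y3 = s (x1 - x3) - y1 mod 7 = 3 * (5 - 5) - 4 = 3

P + Q = (5, 3)


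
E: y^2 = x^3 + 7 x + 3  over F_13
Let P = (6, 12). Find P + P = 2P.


Doubling: s = (3 x1^2 + a) / (2 y1)
s = (3*6^2 + 7) / (2*12) mod 13 = 1
x3 = s^2 - 2 x1 mod 13 = 1^2 - 2*6 = 2
y3 = s (x1 - x3) - y1 mod 13 = 1 * (6 - 2) - 12 = 5

2P = (2, 5)


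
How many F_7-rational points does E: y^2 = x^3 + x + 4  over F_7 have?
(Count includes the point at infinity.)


For each x in F_7, count y with y^2 = x^3 + 1 x + 4 mod 7:
  x = 0: RHS = 4, y in [2, 5]  -> 2 point(s)
  x = 2: RHS = 0, y in [0]  -> 1 point(s)
  x = 4: RHS = 2, y in [3, 4]  -> 2 point(s)
  x = 5: RHS = 1, y in [1, 6]  -> 2 point(s)
  x = 6: RHS = 2, y in [3, 4]  -> 2 point(s)
Affine points: 9. Add the point at infinity: total = 10.

#E(F_7) = 10


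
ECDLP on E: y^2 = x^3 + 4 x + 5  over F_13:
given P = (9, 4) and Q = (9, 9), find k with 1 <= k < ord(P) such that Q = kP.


Enumerate multiples of P until we hit Q = (9, 9):
  1P = (9, 4)
  2P = (8, 9)
  3P = (8, 4)
  4P = (9, 9)
Match found at i = 4.

k = 4


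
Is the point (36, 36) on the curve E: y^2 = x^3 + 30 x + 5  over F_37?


Check whether y^2 = x^3 + 30 x + 5 (mod 37) for (x, y) = (36, 36).
LHS: y^2 = 36^2 mod 37 = 1
RHS: x^3 + 30 x + 5 = 36^3 + 30*36 + 5 mod 37 = 11
LHS != RHS

No, not on the curve


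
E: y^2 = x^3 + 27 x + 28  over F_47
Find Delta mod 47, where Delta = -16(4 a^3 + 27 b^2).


4 a^3 + 27 b^2 = 4*27^3 + 27*28^2 = 78732 + 21168 = 99900
Delta = -16 * (99900) = -1598400
Delta mod 47 = 23

Delta = 23 (mod 47)


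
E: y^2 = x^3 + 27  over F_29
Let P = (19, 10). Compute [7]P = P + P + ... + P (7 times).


k = 7 = 111_2 (binary, LSB first: 111)
Double-and-add from P = (19, 10):
  bit 0 = 1: acc = O + (19, 10) = (19, 10)
  bit 1 = 1: acc = (19, 10) + (13, 22) = (1, 12)
  bit 2 = 1: acc = (1, 12) + (4, 27) = (20, 9)

7P = (20, 9)


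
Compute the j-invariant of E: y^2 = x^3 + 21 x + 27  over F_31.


Delta = -16(4 a^3 + 27 b^2) mod 31 = 17
-1728 * (4 a)^3 = -1728 * (4*21)^3 mod 31 = 27
j = 27 * 17^(-1) mod 31 = 18

j = 18 (mod 31)


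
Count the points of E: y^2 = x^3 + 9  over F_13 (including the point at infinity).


For each x in F_13, count y with y^2 = x^3 + 0 x + 9 mod 13:
  x = 0: RHS = 9, y in [3, 10]  -> 2 point(s)
  x = 1: RHS = 10, y in [6, 7]  -> 2 point(s)
  x = 2: RHS = 4, y in [2, 11]  -> 2 point(s)
  x = 3: RHS = 10, y in [6, 7]  -> 2 point(s)
  x = 5: RHS = 4, y in [2, 11]  -> 2 point(s)
  x = 6: RHS = 4, y in [2, 11]  -> 2 point(s)
  x = 7: RHS = 1, y in [1, 12]  -> 2 point(s)
  x = 8: RHS = 1, y in [1, 12]  -> 2 point(s)
  x = 9: RHS = 10, y in [6, 7]  -> 2 point(s)
  x = 11: RHS = 1, y in [1, 12]  -> 2 point(s)
Affine points: 20. Add the point at infinity: total = 21.

#E(F_13) = 21


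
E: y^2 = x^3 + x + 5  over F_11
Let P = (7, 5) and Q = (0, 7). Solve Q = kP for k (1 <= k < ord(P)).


Enumerate multiples of P until we hit Q = (0, 7):
  1P = (7, 5)
  2P = (0, 4)
  3P = (2, 2)
  4P = (5, 5)
  5P = (10, 6)
  6P = (10, 5)
  7P = (5, 6)
  8P = (2, 9)
  9P = (0, 7)
Match found at i = 9.

k = 9


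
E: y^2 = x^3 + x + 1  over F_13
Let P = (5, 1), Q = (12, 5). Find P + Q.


P != Q, so use the chord formula.
s = (y2 - y1) / (x2 - x1) = (4) / (7) mod 13 = 8
x3 = s^2 - x1 - x2 mod 13 = 8^2 - 5 - 12 = 8
y3 = s (x1 - x3) - y1 mod 13 = 8 * (5 - 8) - 1 = 1

P + Q = (8, 1)


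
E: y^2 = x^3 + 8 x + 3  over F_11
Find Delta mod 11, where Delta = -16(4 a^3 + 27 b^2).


4 a^3 + 27 b^2 = 4*8^3 + 27*3^2 = 2048 + 243 = 2291
Delta = -16 * (2291) = -36656
Delta mod 11 = 7

Delta = 7 (mod 11)


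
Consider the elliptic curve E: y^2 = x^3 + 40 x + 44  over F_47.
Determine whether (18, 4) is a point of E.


Check whether y^2 = x^3 + 40 x + 44 (mod 47) for (x, y) = (18, 4).
LHS: y^2 = 4^2 mod 47 = 16
RHS: x^3 + 40 x + 44 = 18^3 + 40*18 + 44 mod 47 = 16
LHS = RHS

Yes, on the curve


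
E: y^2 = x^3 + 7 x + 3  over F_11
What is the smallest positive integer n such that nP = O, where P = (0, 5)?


Compute successive multiples of P until we hit O:
  1P = (0, 5)
  2P = (5, 8)
  3P = (9, 5)
  4P = (2, 6)
  5P = (1, 0)
  6P = (2, 5)
  7P = (9, 6)
  8P = (5, 3)
  ... (continuing to 10P)
  10P = O

ord(P) = 10


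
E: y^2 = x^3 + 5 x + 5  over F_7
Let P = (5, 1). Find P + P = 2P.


Doubling: s = (3 x1^2 + a) / (2 y1)
s = (3*5^2 + 5) / (2*1) mod 7 = 5
x3 = s^2 - 2 x1 mod 7 = 5^2 - 2*5 = 1
y3 = s (x1 - x3) - y1 mod 7 = 5 * (5 - 1) - 1 = 5

2P = (1, 5)


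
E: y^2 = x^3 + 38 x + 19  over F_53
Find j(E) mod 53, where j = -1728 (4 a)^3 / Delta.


Delta = -16(4 a^3 + 27 b^2) mod 53 = 52
-1728 * (4 a)^3 = -1728 * (4*38)^3 mod 53 = 5
j = 5 * 52^(-1) mod 53 = 48

j = 48 (mod 53)


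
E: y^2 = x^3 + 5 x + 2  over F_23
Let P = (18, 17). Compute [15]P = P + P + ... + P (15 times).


k = 15 = 1111_2 (binary, LSB first: 1111)
Double-and-add from P = (18, 17):
  bit 0 = 1: acc = O + (18, 17) = (18, 17)
  bit 1 = 1: acc = (18, 17) + (11, 13) = (7, 9)
  bit 2 = 1: acc = (7, 9) + (1, 10) = (8, 18)
  bit 3 = 1: acc = (8, 18) + (0, 18) = (15, 5)

15P = (15, 5)


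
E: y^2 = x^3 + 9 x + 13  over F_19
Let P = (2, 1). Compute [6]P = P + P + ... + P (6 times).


k = 6 = 110_2 (binary, LSB first: 011)
Double-and-add from P = (2, 1):
  bit 0 = 0: acc unchanged = O
  bit 1 = 1: acc = O + (16, 4) = (16, 4)
  bit 2 = 1: acc = (16, 4) + (12, 14) = (2, 18)

6P = (2, 18)


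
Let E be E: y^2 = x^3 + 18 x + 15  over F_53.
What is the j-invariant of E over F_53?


Delta = -16(4 a^3 + 27 b^2) mod 53 = 33
-1728 * (4 a)^3 = -1728 * (4*18)^3 mod 53 = 38
j = 38 * 33^(-1) mod 53 = 14

j = 14 (mod 53)


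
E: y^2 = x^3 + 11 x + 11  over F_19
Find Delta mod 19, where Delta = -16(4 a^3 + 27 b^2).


4 a^3 + 27 b^2 = 4*11^3 + 27*11^2 = 5324 + 3267 = 8591
Delta = -16 * (8591) = -137456
Delta mod 19 = 9

Delta = 9 (mod 19)


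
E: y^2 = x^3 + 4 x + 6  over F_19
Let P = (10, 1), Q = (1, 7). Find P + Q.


P != Q, so use the chord formula.
s = (y2 - y1) / (x2 - x1) = (6) / (10) mod 19 = 12
x3 = s^2 - x1 - x2 mod 19 = 12^2 - 10 - 1 = 0
y3 = s (x1 - x3) - y1 mod 19 = 12 * (10 - 0) - 1 = 5

P + Q = (0, 5)


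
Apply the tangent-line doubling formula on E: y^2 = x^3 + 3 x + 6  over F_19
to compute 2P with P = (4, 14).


Doubling: s = (3 x1^2 + a) / (2 y1)
s = (3*4^2 + 3) / (2*14) mod 19 = 12
x3 = s^2 - 2 x1 mod 19 = 12^2 - 2*4 = 3
y3 = s (x1 - x3) - y1 mod 19 = 12 * (4 - 3) - 14 = 17

2P = (3, 17)


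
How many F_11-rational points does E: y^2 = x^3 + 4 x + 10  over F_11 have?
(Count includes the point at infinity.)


For each x in F_11, count y with y^2 = x^3 + 4 x + 10 mod 11:
  x = 1: RHS = 4, y in [2, 9]  -> 2 point(s)
  x = 2: RHS = 4, y in [2, 9]  -> 2 point(s)
  x = 3: RHS = 5, y in [4, 7]  -> 2 point(s)
  x = 5: RHS = 1, y in [1, 10]  -> 2 point(s)
  x = 8: RHS = 4, y in [2, 9]  -> 2 point(s)
  x = 9: RHS = 5, y in [4, 7]  -> 2 point(s)
  x = 10: RHS = 5, y in [4, 7]  -> 2 point(s)
Affine points: 14. Add the point at infinity: total = 15.

#E(F_11) = 15


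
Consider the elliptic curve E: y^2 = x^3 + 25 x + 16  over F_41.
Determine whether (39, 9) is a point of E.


Check whether y^2 = x^3 + 25 x + 16 (mod 41) for (x, y) = (39, 9).
LHS: y^2 = 9^2 mod 41 = 40
RHS: x^3 + 25 x + 16 = 39^3 + 25*39 + 16 mod 41 = 40
LHS = RHS

Yes, on the curve


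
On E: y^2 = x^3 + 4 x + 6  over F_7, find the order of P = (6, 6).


Compute successive multiples of P until we hit O:
  1P = (6, 6)
  2P = (2, 1)
  3P = (1, 2)
  4P = (4, 4)
  5P = (5, 2)
  6P = (5, 5)
  7P = (4, 3)
  8P = (1, 5)
  ... (continuing to 11P)
  11P = O

ord(P) = 11


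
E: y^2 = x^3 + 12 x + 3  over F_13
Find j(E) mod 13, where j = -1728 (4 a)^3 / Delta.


Delta = -16(4 a^3 + 27 b^2) mod 13 = 11
-1728 * (4 a)^3 = -1728 * (4*12)^3 mod 13 = 1
j = 1 * 11^(-1) mod 13 = 6

j = 6 (mod 13)


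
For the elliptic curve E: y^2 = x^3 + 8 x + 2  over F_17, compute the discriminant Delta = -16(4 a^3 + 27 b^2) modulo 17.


4 a^3 + 27 b^2 = 4*8^3 + 27*2^2 = 2048 + 108 = 2156
Delta = -16 * (2156) = -34496
Delta mod 17 = 14

Delta = 14 (mod 17)


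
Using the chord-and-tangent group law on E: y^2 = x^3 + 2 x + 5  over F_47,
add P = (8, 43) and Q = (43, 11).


P != Q, so use the chord formula.
s = (y2 - y1) / (x2 - x1) = (15) / (35) mod 47 = 34
x3 = s^2 - x1 - x2 mod 47 = 34^2 - 8 - 43 = 24
y3 = s (x1 - x3) - y1 mod 47 = 34 * (8 - 24) - 43 = 24

P + Q = (24, 24)


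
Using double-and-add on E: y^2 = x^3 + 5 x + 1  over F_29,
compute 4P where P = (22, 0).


k = 4 = 100_2 (binary, LSB first: 001)
Double-and-add from P = (22, 0):
  bit 0 = 0: acc unchanged = O
  bit 1 = 0: acc unchanged = O
  bit 2 = 1: acc = O + O = O

4P = O


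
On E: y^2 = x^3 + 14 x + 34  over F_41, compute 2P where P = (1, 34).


Doubling: s = (3 x1^2 + a) / (2 y1)
s = (3*1^2 + 14) / (2*34) mod 41 = 31
x3 = s^2 - 2 x1 mod 41 = 31^2 - 2*1 = 16
y3 = s (x1 - x3) - y1 mod 41 = 31 * (1 - 16) - 34 = 34

2P = (16, 34)


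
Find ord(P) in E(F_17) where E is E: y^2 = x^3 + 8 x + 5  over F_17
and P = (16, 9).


Compute successive multiples of P until we hit O:
  1P = (16, 9)
  2P = (4, 4)
  3P = (15, 7)
  4P = (7, 9)
  5P = (11, 8)
  6P = (5, 0)
  7P = (11, 9)
  8P = (7, 8)
  ... (continuing to 12P)
  12P = O

ord(P) = 12


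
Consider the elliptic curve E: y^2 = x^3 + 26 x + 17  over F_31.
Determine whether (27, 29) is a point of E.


Check whether y^2 = x^3 + 26 x + 17 (mod 31) for (x, y) = (27, 29).
LHS: y^2 = 29^2 mod 31 = 4
RHS: x^3 + 26 x + 17 = 27^3 + 26*27 + 17 mod 31 = 4
LHS = RHS

Yes, on the curve


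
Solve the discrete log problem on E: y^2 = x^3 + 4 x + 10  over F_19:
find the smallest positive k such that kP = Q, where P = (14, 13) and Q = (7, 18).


Enumerate multiples of P until we hit Q = (7, 18):
  1P = (14, 13)
  2P = (16, 16)
  3P = (15, 14)
  4P = (10, 10)
  5P = (11, 13)
  6P = (13, 6)
  7P = (3, 7)
  8P = (18, 9)
  9P = (7, 18)
Match found at i = 9.

k = 9


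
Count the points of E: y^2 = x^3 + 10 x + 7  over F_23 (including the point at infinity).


For each x in F_23, count y with y^2 = x^3 + 10 x + 7 mod 23:
  x = 1: RHS = 18, y in [8, 15]  -> 2 point(s)
  x = 2: RHS = 12, y in [9, 14]  -> 2 point(s)
  x = 3: RHS = 18, y in [8, 15]  -> 2 point(s)
  x = 7: RHS = 6, y in [11, 12]  -> 2 point(s)
  x = 8: RHS = 1, y in [1, 22]  -> 2 point(s)
  x = 10: RHS = 3, y in [7, 16]  -> 2 point(s)
  x = 14: RHS = 16, y in [4, 19]  -> 2 point(s)
  x = 15: RHS = 13, y in [6, 17]  -> 2 point(s)
  x = 16: RHS = 8, y in [10, 13]  -> 2 point(s)
  x = 18: RHS = 16, y in [4, 19]  -> 2 point(s)
  x = 19: RHS = 18, y in [8, 15]  -> 2 point(s)
  x = 21: RHS = 2, y in [5, 18]  -> 2 point(s)
Affine points: 24. Add the point at infinity: total = 25.

#E(F_23) = 25


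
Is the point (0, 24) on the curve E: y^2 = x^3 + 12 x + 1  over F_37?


Check whether y^2 = x^3 + 12 x + 1 (mod 37) for (x, y) = (0, 24).
LHS: y^2 = 24^2 mod 37 = 21
RHS: x^3 + 12 x + 1 = 0^3 + 12*0 + 1 mod 37 = 1
LHS != RHS

No, not on the curve


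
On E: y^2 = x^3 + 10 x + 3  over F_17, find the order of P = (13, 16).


Compute successive multiples of P until we hit O:
  1P = (13, 16)
  2P = (16, 3)
  3P = (3, 3)
  4P = (10, 10)
  5P = (15, 14)
  6P = (7, 12)
  7P = (5, 12)
  8P = (12, 10)
  ... (continuing to 20P)
  20P = O

ord(P) = 20


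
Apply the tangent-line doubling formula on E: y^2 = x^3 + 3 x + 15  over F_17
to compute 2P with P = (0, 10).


Doubling: s = (3 x1^2 + a) / (2 y1)
s = (3*0^2 + 3) / (2*10) mod 17 = 1
x3 = s^2 - 2 x1 mod 17 = 1^2 - 2*0 = 1
y3 = s (x1 - x3) - y1 mod 17 = 1 * (0 - 1) - 10 = 6

2P = (1, 6)


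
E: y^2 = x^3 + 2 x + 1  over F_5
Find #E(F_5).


For each x in F_5, count y with y^2 = x^3 + 2 x + 1 mod 5:
  x = 0: RHS = 1, y in [1, 4]  -> 2 point(s)
  x = 1: RHS = 4, y in [2, 3]  -> 2 point(s)
  x = 3: RHS = 4, y in [2, 3]  -> 2 point(s)
Affine points: 6. Add the point at infinity: total = 7.

#E(F_5) = 7


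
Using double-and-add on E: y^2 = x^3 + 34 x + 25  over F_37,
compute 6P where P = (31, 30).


k = 6 = 110_2 (binary, LSB first: 011)
Double-and-add from P = (31, 30):
  bit 0 = 0: acc unchanged = O
  bit 1 = 1: acc = O + (22, 32) = (22, 32)
  bit 2 = 1: acc = (22, 32) + (20, 26) = (4, 22)

6P = (4, 22)


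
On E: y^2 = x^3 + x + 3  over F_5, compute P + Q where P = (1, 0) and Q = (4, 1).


P != Q, so use the chord formula.
s = (y2 - y1) / (x2 - x1) = (1) / (3) mod 5 = 2
x3 = s^2 - x1 - x2 mod 5 = 2^2 - 1 - 4 = 4
y3 = s (x1 - x3) - y1 mod 5 = 2 * (1 - 4) - 0 = 4

P + Q = (4, 4)


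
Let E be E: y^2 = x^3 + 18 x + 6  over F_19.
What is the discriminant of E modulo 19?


4 a^3 + 27 b^2 = 4*18^3 + 27*6^2 = 23328 + 972 = 24300
Delta = -16 * (24300) = -388800
Delta mod 19 = 16

Delta = 16 (mod 19)


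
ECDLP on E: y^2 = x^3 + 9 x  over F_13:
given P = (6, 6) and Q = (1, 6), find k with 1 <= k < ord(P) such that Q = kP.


Enumerate multiples of P until we hit Q = (1, 6):
  1P = (6, 6)
  2P = (1, 7)
  3P = (5, 12)
  4P = (12, 4)
  5P = (11, 0)
  6P = (12, 9)
  7P = (5, 1)
  8P = (1, 6)
Match found at i = 8.

k = 8


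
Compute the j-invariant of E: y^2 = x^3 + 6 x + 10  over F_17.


Delta = -16(4 a^3 + 27 b^2) mod 17 = 11
-1728 * (4 a)^3 = -1728 * (4*6)^3 mod 17 = 1
j = 1 * 11^(-1) mod 17 = 14

j = 14 (mod 17)


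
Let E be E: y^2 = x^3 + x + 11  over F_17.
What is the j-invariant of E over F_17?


Delta = -16(4 a^3 + 27 b^2) mod 17 = 7
-1728 * (4 a)^3 = -1728 * (4*1)^3 mod 17 = 10
j = 10 * 7^(-1) mod 17 = 16

j = 16 (mod 17)


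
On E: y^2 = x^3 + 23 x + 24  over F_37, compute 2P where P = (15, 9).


k = 2 = 10_2 (binary, LSB first: 01)
Double-and-add from P = (15, 9):
  bit 0 = 0: acc unchanged = O
  bit 1 = 1: acc = O + (33, 33) = (33, 33)

2P = (33, 33)


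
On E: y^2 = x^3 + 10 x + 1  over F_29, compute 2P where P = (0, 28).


Doubling: s = (3 x1^2 + a) / (2 y1)
s = (3*0^2 + 10) / (2*28) mod 29 = 24
x3 = s^2 - 2 x1 mod 29 = 24^2 - 2*0 = 25
y3 = s (x1 - x3) - y1 mod 29 = 24 * (0 - 25) - 28 = 10

2P = (25, 10)


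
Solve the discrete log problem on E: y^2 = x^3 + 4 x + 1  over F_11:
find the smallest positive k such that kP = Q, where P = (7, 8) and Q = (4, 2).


Enumerate multiples of P until we hit Q = (4, 2):
  1P = (7, 8)
  2P = (0, 1)
  3P = (5, 5)
  4P = (4, 2)
Match found at i = 4.

k = 4


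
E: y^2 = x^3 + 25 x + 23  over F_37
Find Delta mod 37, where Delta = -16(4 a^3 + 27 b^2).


4 a^3 + 27 b^2 = 4*25^3 + 27*23^2 = 62500 + 14283 = 76783
Delta = -16 * (76783) = -1228528
Delta mod 37 = 20

Delta = 20 (mod 37)


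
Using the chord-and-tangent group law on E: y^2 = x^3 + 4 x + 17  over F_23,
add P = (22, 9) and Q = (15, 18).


P != Q, so use the chord formula.
s = (y2 - y1) / (x2 - x1) = (9) / (16) mod 23 = 2
x3 = s^2 - x1 - x2 mod 23 = 2^2 - 22 - 15 = 13
y3 = s (x1 - x3) - y1 mod 23 = 2 * (22 - 13) - 9 = 9

P + Q = (13, 9)


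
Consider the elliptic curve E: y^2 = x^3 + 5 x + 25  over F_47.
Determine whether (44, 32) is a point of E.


Check whether y^2 = x^3 + 5 x + 25 (mod 47) for (x, y) = (44, 32).
LHS: y^2 = 32^2 mod 47 = 37
RHS: x^3 + 5 x + 25 = 44^3 + 5*44 + 25 mod 47 = 30
LHS != RHS

No, not on the curve


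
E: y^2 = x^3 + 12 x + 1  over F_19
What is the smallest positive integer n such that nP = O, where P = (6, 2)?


Compute successive multiples of P until we hit O:
  1P = (6, 2)
  2P = (14, 5)
  3P = (3, 11)
  4P = (0, 18)
  5P = (18, 11)
  6P = (11, 18)
  7P = (13, 6)
  8P = (17, 8)
  ... (continuing to 22P)
  22P = O

ord(P) = 22


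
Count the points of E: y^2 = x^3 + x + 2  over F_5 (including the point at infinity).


For each x in F_5, count y with y^2 = x^3 + 1 x + 2 mod 5:
  x = 1: RHS = 4, y in [2, 3]  -> 2 point(s)
  x = 4: RHS = 0, y in [0]  -> 1 point(s)
Affine points: 3. Add the point at infinity: total = 4.

#E(F_5) = 4


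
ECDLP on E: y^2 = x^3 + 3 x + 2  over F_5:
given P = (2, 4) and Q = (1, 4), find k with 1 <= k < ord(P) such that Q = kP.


Enumerate multiples of P until we hit Q = (1, 4):
  1P = (2, 4)
  2P = (1, 1)
  3P = (1, 4)
Match found at i = 3.

k = 3


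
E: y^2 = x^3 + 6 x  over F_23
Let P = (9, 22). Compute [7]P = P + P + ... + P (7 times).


k = 7 = 111_2 (binary, LSB first: 111)
Double-and-add from P = (9, 22):
  bit 0 = 1: acc = O + (9, 22) = (9, 22)
  bit 1 = 1: acc = (9, 22) + (9, 1) = O
  bit 2 = 1: acc = O + (9, 22) = (9, 22)

7P = (9, 22)


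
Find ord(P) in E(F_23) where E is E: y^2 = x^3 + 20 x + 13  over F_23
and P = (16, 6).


Compute successive multiples of P until we hit O:
  1P = (16, 6)
  2P = (20, 15)
  3P = (5, 13)
  4P = (14, 22)
  5P = (11, 0)
  6P = (14, 1)
  7P = (5, 10)
  8P = (20, 8)
  ... (continuing to 10P)
  10P = O

ord(P) = 10


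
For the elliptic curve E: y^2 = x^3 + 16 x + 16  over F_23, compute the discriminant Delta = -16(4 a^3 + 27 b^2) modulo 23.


4 a^3 + 27 b^2 = 4*16^3 + 27*16^2 = 16384 + 6912 = 23296
Delta = -16 * (23296) = -372736
Delta mod 23 = 2

Delta = 2 (mod 23)


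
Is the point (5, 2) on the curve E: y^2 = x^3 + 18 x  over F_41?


Check whether y^2 = x^3 + 18 x + 0 (mod 41) for (x, y) = (5, 2).
LHS: y^2 = 2^2 mod 41 = 4
RHS: x^3 + 18 x + 0 = 5^3 + 18*5 + 0 mod 41 = 10
LHS != RHS

No, not on the curve


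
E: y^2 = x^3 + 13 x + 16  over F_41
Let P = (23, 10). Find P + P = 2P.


Doubling: s = (3 x1^2 + a) / (2 y1)
s = (3*23^2 + 13) / (2*10) mod 41 = 39
x3 = s^2 - 2 x1 mod 41 = 39^2 - 2*23 = 40
y3 = s (x1 - x3) - y1 mod 41 = 39 * (23 - 40) - 10 = 24

2P = (40, 24)


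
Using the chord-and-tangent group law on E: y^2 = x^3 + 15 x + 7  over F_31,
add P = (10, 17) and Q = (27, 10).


P != Q, so use the chord formula.
s = (y2 - y1) / (x2 - x1) = (24) / (17) mod 31 = 16
x3 = s^2 - x1 - x2 mod 31 = 16^2 - 10 - 27 = 2
y3 = s (x1 - x3) - y1 mod 31 = 16 * (10 - 2) - 17 = 18

P + Q = (2, 18)


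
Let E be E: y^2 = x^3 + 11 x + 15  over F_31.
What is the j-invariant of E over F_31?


Delta = -16(4 a^3 + 27 b^2) mod 31 = 20
-1728 * (4 a)^3 = -1728 * (4*11)^3 mod 31 = 30
j = 30 * 20^(-1) mod 31 = 17

j = 17 (mod 31)


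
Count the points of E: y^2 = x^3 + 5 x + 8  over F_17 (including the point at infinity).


For each x in F_17, count y with y^2 = x^3 + 5 x + 8 mod 17:
  x = 0: RHS = 8, y in [5, 12]  -> 2 point(s)
  x = 2: RHS = 9, y in [3, 14]  -> 2 point(s)
  x = 3: RHS = 16, y in [4, 13]  -> 2 point(s)
  x = 6: RHS = 16, y in [4, 13]  -> 2 point(s)
  x = 8: RHS = 16, y in [4, 13]  -> 2 point(s)
  x = 9: RHS = 0, y in [0]  -> 1 point(s)
  x = 10: RHS = 4, y in [2, 15]  -> 2 point(s)
  x = 11: RHS = 0, y in [0]  -> 1 point(s)
  x = 13: RHS = 9, y in [3, 14]  -> 2 point(s)
  x = 14: RHS = 0, y in [0]  -> 1 point(s)
  x = 16: RHS = 2, y in [6, 11]  -> 2 point(s)
Affine points: 19. Add the point at infinity: total = 20.

#E(F_17) = 20


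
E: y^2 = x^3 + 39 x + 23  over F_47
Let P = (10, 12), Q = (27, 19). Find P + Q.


P != Q, so use the chord formula.
s = (y2 - y1) / (x2 - x1) = (7) / (17) mod 47 = 17
x3 = s^2 - x1 - x2 mod 47 = 17^2 - 10 - 27 = 17
y3 = s (x1 - x3) - y1 mod 47 = 17 * (10 - 17) - 12 = 10

P + Q = (17, 10)


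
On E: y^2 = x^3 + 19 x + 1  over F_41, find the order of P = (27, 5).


Compute successive multiples of P until we hit O:
  1P = (27, 5)
  2P = (27, 36)
  3P = O

ord(P) = 3


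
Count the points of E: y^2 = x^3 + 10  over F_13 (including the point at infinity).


For each x in F_13, count y with y^2 = x^3 + 0 x + 10 mod 13:
  x = 0: RHS = 10, y in [6, 7]  -> 2 point(s)
  x = 4: RHS = 9, y in [3, 10]  -> 2 point(s)
  x = 10: RHS = 9, y in [3, 10]  -> 2 point(s)
  x = 12: RHS = 9, y in [3, 10]  -> 2 point(s)
Affine points: 8. Add the point at infinity: total = 9.

#E(F_13) = 9


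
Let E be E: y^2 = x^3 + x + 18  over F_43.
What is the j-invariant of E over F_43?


Delta = -16(4 a^3 + 27 b^2) mod 43 = 19
-1728 * (4 a)^3 = -1728 * (4*1)^3 mod 43 = 4
j = 4 * 19^(-1) mod 43 = 7

j = 7 (mod 43)


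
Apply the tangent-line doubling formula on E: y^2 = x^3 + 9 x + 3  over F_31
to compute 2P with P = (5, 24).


Doubling: s = (3 x1^2 + a) / (2 y1)
s = (3*5^2 + 9) / (2*24) mod 31 = 25
x3 = s^2 - 2 x1 mod 31 = 25^2 - 2*5 = 26
y3 = s (x1 - x3) - y1 mod 31 = 25 * (5 - 26) - 24 = 9

2P = (26, 9)


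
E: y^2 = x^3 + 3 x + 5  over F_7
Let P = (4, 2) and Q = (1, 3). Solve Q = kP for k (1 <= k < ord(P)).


Enumerate multiples of P until we hit Q = (1, 3):
  1P = (4, 2)
  2P = (1, 3)
Match found at i = 2.

k = 2


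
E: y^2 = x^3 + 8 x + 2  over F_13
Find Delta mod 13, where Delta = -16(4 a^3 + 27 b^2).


4 a^3 + 27 b^2 = 4*8^3 + 27*2^2 = 2048 + 108 = 2156
Delta = -16 * (2156) = -34496
Delta mod 13 = 6

Delta = 6 (mod 13)


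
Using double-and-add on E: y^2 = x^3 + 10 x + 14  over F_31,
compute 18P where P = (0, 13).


k = 18 = 10010_2 (binary, LSB first: 01001)
Double-and-add from P = (0, 13):
  bit 0 = 0: acc unchanged = O
  bit 1 = 1: acc = O + (4, 26) = (4, 26)
  bit 2 = 0: acc unchanged = (4, 26)
  bit 3 = 0: acc unchanged = (4, 26)
  bit 4 = 1: acc = (4, 26) + (3, 28) = (28, 22)

18P = (28, 22)


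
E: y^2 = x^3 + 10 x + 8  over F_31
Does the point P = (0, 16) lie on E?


Check whether y^2 = x^3 + 10 x + 8 (mod 31) for (x, y) = (0, 16).
LHS: y^2 = 16^2 mod 31 = 8
RHS: x^3 + 10 x + 8 = 0^3 + 10*0 + 8 mod 31 = 8
LHS = RHS

Yes, on the curve


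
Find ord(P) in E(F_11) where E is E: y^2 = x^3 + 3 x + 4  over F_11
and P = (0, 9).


Compute successive multiples of P until we hit O:
  1P = (0, 9)
  2P = (4, 5)
  3P = (8, 10)
  4P = (8, 1)
  5P = (4, 6)
  6P = (0, 2)
  7P = O

ord(P) = 7


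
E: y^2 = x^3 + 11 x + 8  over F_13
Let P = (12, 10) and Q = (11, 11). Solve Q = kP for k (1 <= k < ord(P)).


Enumerate multiples of P until we hit Q = (11, 11):
  1P = (12, 10)
  2P = (6, 2)
  3P = (4, 5)
  4P = (11, 2)
  5P = (2, 5)
  6P = (9, 11)
  7P = (8, 6)
  8P = (7, 8)
  9P = (3, 4)
  10P = (10, 0)
  11P = (3, 9)
  12P = (7, 5)
  13P = (8, 7)
  14P = (9, 2)
  15P = (2, 8)
  16P = (11, 11)
Match found at i = 16.

k = 16


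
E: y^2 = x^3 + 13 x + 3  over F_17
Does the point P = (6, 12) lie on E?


Check whether y^2 = x^3 + 13 x + 3 (mod 17) for (x, y) = (6, 12).
LHS: y^2 = 12^2 mod 17 = 8
RHS: x^3 + 13 x + 3 = 6^3 + 13*6 + 3 mod 17 = 8
LHS = RHS

Yes, on the curve


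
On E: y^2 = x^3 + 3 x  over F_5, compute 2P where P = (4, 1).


k = 2 = 10_2 (binary, LSB first: 01)
Double-and-add from P = (4, 1):
  bit 0 = 0: acc unchanged = O
  bit 1 = 1: acc = O + (1, 3) = (1, 3)

2P = (1, 3)


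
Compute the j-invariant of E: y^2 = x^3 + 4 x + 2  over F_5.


Delta = -16(4 a^3 + 27 b^2) mod 5 = 1
-1728 * (4 a)^3 = -1728 * (4*4)^3 mod 5 = 2
j = 2 * 1^(-1) mod 5 = 2

j = 2 (mod 5)


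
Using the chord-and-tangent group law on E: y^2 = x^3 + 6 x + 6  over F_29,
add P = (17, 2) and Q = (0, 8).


P != Q, so use the chord formula.
s = (y2 - y1) / (x2 - x1) = (6) / (12) mod 29 = 15
x3 = s^2 - x1 - x2 mod 29 = 15^2 - 17 - 0 = 5
y3 = s (x1 - x3) - y1 mod 29 = 15 * (17 - 5) - 2 = 4

P + Q = (5, 4)


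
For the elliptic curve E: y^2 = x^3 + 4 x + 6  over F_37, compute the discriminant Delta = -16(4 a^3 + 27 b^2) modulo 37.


4 a^3 + 27 b^2 = 4*4^3 + 27*6^2 = 256 + 972 = 1228
Delta = -16 * (1228) = -19648
Delta mod 37 = 36

Delta = 36 (mod 37)


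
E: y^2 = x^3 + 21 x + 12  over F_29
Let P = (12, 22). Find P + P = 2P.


Doubling: s = (3 x1^2 + a) / (2 y1)
s = (3*12^2 + 21) / (2*22) mod 29 = 7
x3 = s^2 - 2 x1 mod 29 = 7^2 - 2*12 = 25
y3 = s (x1 - x3) - y1 mod 29 = 7 * (12 - 25) - 22 = 3

2P = (25, 3)


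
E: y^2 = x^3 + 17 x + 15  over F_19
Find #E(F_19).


For each x in F_19, count y with y^2 = x^3 + 17 x + 15 mod 19:
  x = 2: RHS = 0, y in [0]  -> 1 point(s)
  x = 3: RHS = 17, y in [6, 13]  -> 2 point(s)
  x = 5: RHS = 16, y in [4, 15]  -> 2 point(s)
  x = 8: RHS = 17, y in [6, 13]  -> 2 point(s)
  x = 9: RHS = 4, y in [2, 17]  -> 2 point(s)
  x = 10: RHS = 7, y in [8, 11]  -> 2 point(s)
  x = 12: RHS = 9, y in [3, 16]  -> 2 point(s)
  x = 13: RHS = 1, y in [1, 18]  -> 2 point(s)
  x = 15: RHS = 16, y in [4, 15]  -> 2 point(s)
  x = 17: RHS = 11, y in [7, 12]  -> 2 point(s)
  x = 18: RHS = 16, y in [4, 15]  -> 2 point(s)
Affine points: 21. Add the point at infinity: total = 22.

#E(F_19) = 22


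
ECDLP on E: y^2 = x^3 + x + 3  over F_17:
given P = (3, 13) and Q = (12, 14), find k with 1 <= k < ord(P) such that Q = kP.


Enumerate multiples of P until we hit Q = (12, 14):
  1P = (3, 13)
  2P = (2, 9)
  3P = (11, 6)
  4P = (12, 14)
Match found at i = 4.

k = 4


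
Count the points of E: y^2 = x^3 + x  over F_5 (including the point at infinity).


For each x in F_5, count y with y^2 = x^3 + 1 x + 0 mod 5:
  x = 0: RHS = 0, y in [0]  -> 1 point(s)
  x = 2: RHS = 0, y in [0]  -> 1 point(s)
  x = 3: RHS = 0, y in [0]  -> 1 point(s)
Affine points: 3. Add the point at infinity: total = 4.

#E(F_5) = 4


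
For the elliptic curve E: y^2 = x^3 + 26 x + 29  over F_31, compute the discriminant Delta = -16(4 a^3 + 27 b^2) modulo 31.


4 a^3 + 27 b^2 = 4*26^3 + 27*29^2 = 70304 + 22707 = 93011
Delta = -16 * (93011) = -1488176
Delta mod 31 = 10

Delta = 10 (mod 31)


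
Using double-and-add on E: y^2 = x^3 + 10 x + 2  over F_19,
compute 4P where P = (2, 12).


k = 4 = 100_2 (binary, LSB first: 001)
Double-and-add from P = (2, 12):
  bit 0 = 0: acc unchanged = O
  bit 1 = 0: acc unchanged = O
  bit 2 = 1: acc = O + (14, 13) = (14, 13)

4P = (14, 13)


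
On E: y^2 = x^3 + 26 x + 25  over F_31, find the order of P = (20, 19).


Compute successive multiples of P until we hit O:
  1P = (20, 19)
  2P = (26, 24)
  3P = (21, 6)
  4P = (4, 21)
  5P = (23, 24)
  6P = (8, 1)
  7P = (13, 7)
  8P = (6, 5)
  ... (continuing to 17P)
  17P = O

ord(P) = 17


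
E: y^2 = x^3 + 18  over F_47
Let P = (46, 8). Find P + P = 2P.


Doubling: s = (3 x1^2 + a) / (2 y1)
s = (3*46^2 + 0) / (2*8) mod 47 = 9
x3 = s^2 - 2 x1 mod 47 = 9^2 - 2*46 = 36
y3 = s (x1 - x3) - y1 mod 47 = 9 * (46 - 36) - 8 = 35

2P = (36, 35)


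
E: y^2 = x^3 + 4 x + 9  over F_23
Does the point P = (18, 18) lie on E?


Check whether y^2 = x^3 + 4 x + 9 (mod 23) for (x, y) = (18, 18).
LHS: y^2 = 18^2 mod 23 = 2
RHS: x^3 + 4 x + 9 = 18^3 + 4*18 + 9 mod 23 = 2
LHS = RHS

Yes, on the curve


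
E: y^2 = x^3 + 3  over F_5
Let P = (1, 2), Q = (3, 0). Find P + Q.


P != Q, so use the chord formula.
s = (y2 - y1) / (x2 - x1) = (3) / (2) mod 5 = 4
x3 = s^2 - x1 - x2 mod 5 = 4^2 - 1 - 3 = 2
y3 = s (x1 - x3) - y1 mod 5 = 4 * (1 - 2) - 2 = 4

P + Q = (2, 4)


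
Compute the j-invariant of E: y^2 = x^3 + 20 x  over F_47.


Delta = -16(4 a^3 + 27 b^2) mod 47 = 18
-1728 * (4 a)^3 = -1728 * (4*20)^3 mod 47 = 37
j = 37 * 18^(-1) mod 47 = 36

j = 36 (mod 47)


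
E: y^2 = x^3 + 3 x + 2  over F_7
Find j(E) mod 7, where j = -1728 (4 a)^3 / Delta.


Delta = -16(4 a^3 + 27 b^2) mod 7 = 2
-1728 * (4 a)^3 = -1728 * (4*3)^3 mod 7 = 6
j = 6 * 2^(-1) mod 7 = 3

j = 3 (mod 7)


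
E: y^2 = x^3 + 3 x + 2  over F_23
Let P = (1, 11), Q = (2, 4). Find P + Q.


P != Q, so use the chord formula.
s = (y2 - y1) / (x2 - x1) = (16) / (1) mod 23 = 16
x3 = s^2 - x1 - x2 mod 23 = 16^2 - 1 - 2 = 0
y3 = s (x1 - x3) - y1 mod 23 = 16 * (1 - 0) - 11 = 5

P + Q = (0, 5)


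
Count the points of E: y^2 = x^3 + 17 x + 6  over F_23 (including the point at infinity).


For each x in F_23, count y with y^2 = x^3 + 17 x + 6 mod 23:
  x = 0: RHS = 6, y in [11, 12]  -> 2 point(s)
  x = 1: RHS = 1, y in [1, 22]  -> 2 point(s)
  x = 2: RHS = 2, y in [5, 18]  -> 2 point(s)
  x = 4: RHS = 0, y in [0]  -> 1 point(s)
  x = 5: RHS = 9, y in [3, 20]  -> 2 point(s)
  x = 6: RHS = 2, y in [5, 18]  -> 2 point(s)
  x = 7: RHS = 8, y in [10, 13]  -> 2 point(s)
  x = 10: RHS = 3, y in [7, 16]  -> 2 point(s)
  x = 11: RHS = 6, y in [11, 12]  -> 2 point(s)
  x = 12: RHS = 6, y in [11, 12]  -> 2 point(s)
  x = 13: RHS = 9, y in [3, 20]  -> 2 point(s)
  x = 15: RHS = 2, y in [5, 18]  -> 2 point(s)
  x = 16: RHS = 4, y in [2, 21]  -> 2 point(s)
  x = 18: RHS = 3, y in [7, 16]  -> 2 point(s)
  x = 19: RHS = 12, y in [9, 14]  -> 2 point(s)
Affine points: 29. Add the point at infinity: total = 30.

#E(F_23) = 30


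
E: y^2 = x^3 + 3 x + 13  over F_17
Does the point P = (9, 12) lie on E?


Check whether y^2 = x^3 + 3 x + 13 (mod 17) for (x, y) = (9, 12).
LHS: y^2 = 12^2 mod 17 = 8
RHS: x^3 + 3 x + 13 = 9^3 + 3*9 + 13 mod 17 = 4
LHS != RHS

No, not on the curve


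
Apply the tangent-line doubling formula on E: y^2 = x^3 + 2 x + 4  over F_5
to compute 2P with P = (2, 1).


Doubling: s = (3 x1^2 + a) / (2 y1)
s = (3*2^2 + 2) / (2*1) mod 5 = 2
x3 = s^2 - 2 x1 mod 5 = 2^2 - 2*2 = 0
y3 = s (x1 - x3) - y1 mod 5 = 2 * (2 - 0) - 1 = 3

2P = (0, 3)


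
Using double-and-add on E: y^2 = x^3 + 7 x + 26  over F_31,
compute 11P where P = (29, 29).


k = 11 = 1011_2 (binary, LSB first: 1101)
Double-and-add from P = (29, 29):
  bit 0 = 1: acc = O + (29, 29) = (29, 29)
  bit 1 = 1: acc = (29, 29) + (13, 19) = (17, 25)
  bit 2 = 0: acc unchanged = (17, 25)
  bit 3 = 1: acc = (17, 25) + (23, 27) = (29, 2)

11P = (29, 2)


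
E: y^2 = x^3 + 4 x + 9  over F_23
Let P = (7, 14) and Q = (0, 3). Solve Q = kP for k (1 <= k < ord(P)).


Enumerate multiples of P until we hit Q = (0, 3):
  1P = (7, 14)
  2P = (13, 21)
  3P = (5, 19)
  4P = (0, 3)
Match found at i = 4.

k = 4


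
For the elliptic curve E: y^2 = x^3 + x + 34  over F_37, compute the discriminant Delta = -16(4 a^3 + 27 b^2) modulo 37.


4 a^3 + 27 b^2 = 4*1^3 + 27*34^2 = 4 + 31212 = 31216
Delta = -16 * (31216) = -499456
Delta mod 37 = 7

Delta = 7 (mod 37)


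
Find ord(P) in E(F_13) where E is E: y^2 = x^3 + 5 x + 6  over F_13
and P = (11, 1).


Compute successive multiples of P until we hit O:
  1P = (11, 1)
  2P = (8, 5)
  3P = (3, 10)
  4P = (9, 0)
  5P = (3, 3)
  6P = (8, 8)
  7P = (11, 12)
  8P = O

ord(P) = 8


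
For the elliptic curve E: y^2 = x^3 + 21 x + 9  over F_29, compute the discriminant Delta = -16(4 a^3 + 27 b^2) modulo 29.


4 a^3 + 27 b^2 = 4*21^3 + 27*9^2 = 37044 + 2187 = 39231
Delta = -16 * (39231) = -627696
Delta mod 29 = 9

Delta = 9 (mod 29)


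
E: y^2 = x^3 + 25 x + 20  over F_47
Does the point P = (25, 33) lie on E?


Check whether y^2 = x^3 + 25 x + 20 (mod 47) for (x, y) = (25, 33).
LHS: y^2 = 33^2 mod 47 = 8
RHS: x^3 + 25 x + 20 = 25^3 + 25*25 + 20 mod 47 = 8
LHS = RHS

Yes, on the curve


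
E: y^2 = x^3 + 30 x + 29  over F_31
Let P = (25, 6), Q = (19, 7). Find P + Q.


P != Q, so use the chord formula.
s = (y2 - y1) / (x2 - x1) = (1) / (25) mod 31 = 5
x3 = s^2 - x1 - x2 mod 31 = 5^2 - 25 - 19 = 12
y3 = s (x1 - x3) - y1 mod 31 = 5 * (25 - 12) - 6 = 28

P + Q = (12, 28)


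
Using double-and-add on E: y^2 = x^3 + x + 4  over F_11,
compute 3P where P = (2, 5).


k = 3 = 11_2 (binary, LSB first: 11)
Double-and-add from P = (2, 5):
  bit 0 = 1: acc = O + (2, 5) = (2, 5)
  bit 1 = 1: acc = (2, 5) + (0, 2) = (3, 10)

3P = (3, 10)


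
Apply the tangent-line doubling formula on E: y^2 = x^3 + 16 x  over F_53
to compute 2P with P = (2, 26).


Doubling: s = (3 x1^2 + a) / (2 y1)
s = (3*2^2 + 16) / (2*26) mod 53 = 25
x3 = s^2 - 2 x1 mod 53 = 25^2 - 2*2 = 38
y3 = s (x1 - x3) - y1 mod 53 = 25 * (2 - 38) - 26 = 28

2P = (38, 28)


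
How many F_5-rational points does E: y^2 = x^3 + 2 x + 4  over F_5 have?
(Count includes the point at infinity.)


For each x in F_5, count y with y^2 = x^3 + 2 x + 4 mod 5:
  x = 0: RHS = 4, y in [2, 3]  -> 2 point(s)
  x = 2: RHS = 1, y in [1, 4]  -> 2 point(s)
  x = 4: RHS = 1, y in [1, 4]  -> 2 point(s)
Affine points: 6. Add the point at infinity: total = 7.

#E(F_5) = 7


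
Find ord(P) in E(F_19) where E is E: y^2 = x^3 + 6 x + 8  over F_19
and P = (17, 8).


Compute successive multiples of P until we hit O:
  1P = (17, 8)
  2P = (2, 16)
  3P = (4, 18)
  4P = (5, 12)
  5P = (14, 10)
  6P = (18, 18)
  7P = (8, 6)
  8P = (10, 2)
  ... (continuing to 19P)
  19P = O

ord(P) = 19


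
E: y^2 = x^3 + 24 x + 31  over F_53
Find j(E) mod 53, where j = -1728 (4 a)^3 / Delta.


Delta = -16(4 a^3 + 27 b^2) mod 53 = 43
-1728 * (4 a)^3 = -1728 * (4*24)^3 mod 53 = 41
j = 41 * 43^(-1) mod 53 = 33

j = 33 (mod 53)


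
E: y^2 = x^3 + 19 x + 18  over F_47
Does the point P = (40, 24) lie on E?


Check whether y^2 = x^3 + 19 x + 18 (mod 47) for (x, y) = (40, 24).
LHS: y^2 = 24^2 mod 47 = 12
RHS: x^3 + 19 x + 18 = 40^3 + 19*40 + 18 mod 47 = 12
LHS = RHS

Yes, on the curve


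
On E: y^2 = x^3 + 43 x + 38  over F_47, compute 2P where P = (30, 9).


Doubling: s = (3 x1^2 + a) / (2 y1)
s = (3*30^2 + 43) / (2*9) mod 47 = 14
x3 = s^2 - 2 x1 mod 47 = 14^2 - 2*30 = 42
y3 = s (x1 - x3) - y1 mod 47 = 14 * (30 - 42) - 9 = 11

2P = (42, 11)


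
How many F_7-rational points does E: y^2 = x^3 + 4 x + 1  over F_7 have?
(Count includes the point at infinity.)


For each x in F_7, count y with y^2 = x^3 + 4 x + 1 mod 7:
  x = 0: RHS = 1, y in [1, 6]  -> 2 point(s)
  x = 4: RHS = 4, y in [2, 5]  -> 2 point(s)
Affine points: 4. Add the point at infinity: total = 5.

#E(F_7) = 5


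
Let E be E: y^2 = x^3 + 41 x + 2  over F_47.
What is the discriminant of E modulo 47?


4 a^3 + 27 b^2 = 4*41^3 + 27*2^2 = 275684 + 108 = 275792
Delta = -16 * (275792) = -4412672
Delta mod 47 = 17

Delta = 17 (mod 47)


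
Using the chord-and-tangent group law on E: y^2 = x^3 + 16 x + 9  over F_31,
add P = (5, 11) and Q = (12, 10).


P != Q, so use the chord formula.
s = (y2 - y1) / (x2 - x1) = (30) / (7) mod 31 = 22
x3 = s^2 - x1 - x2 mod 31 = 22^2 - 5 - 12 = 2
y3 = s (x1 - x3) - y1 mod 31 = 22 * (5 - 2) - 11 = 24

P + Q = (2, 24)


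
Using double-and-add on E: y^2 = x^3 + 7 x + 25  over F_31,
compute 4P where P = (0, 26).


k = 4 = 100_2 (binary, LSB first: 001)
Double-and-add from P = (0, 26):
  bit 0 = 0: acc unchanged = O
  bit 1 = 0: acc unchanged = O
  bit 2 = 1: acc = O + (22, 15) = (22, 15)

4P = (22, 15)


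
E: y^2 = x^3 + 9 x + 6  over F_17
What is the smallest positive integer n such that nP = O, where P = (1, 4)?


Compute successive multiples of P until we hit O:
  1P = (1, 4)
  2P = (13, 12)
  3P = (11, 12)
  4P = (7, 15)
  5P = (10, 5)
  6P = (10, 12)
  7P = (7, 2)
  8P = (11, 5)
  ... (continuing to 11P)
  11P = O

ord(P) = 11


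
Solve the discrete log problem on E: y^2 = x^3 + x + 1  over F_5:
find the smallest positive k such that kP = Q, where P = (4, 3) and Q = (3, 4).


Enumerate multiples of P until we hit Q = (3, 4):
  1P = (4, 3)
  2P = (3, 1)
  3P = (2, 1)
  4P = (0, 1)
  5P = (0, 4)
  6P = (2, 4)
  7P = (3, 4)
Match found at i = 7.

k = 7


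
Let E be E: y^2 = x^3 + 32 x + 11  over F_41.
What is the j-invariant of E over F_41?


Delta = -16(4 a^3 + 27 b^2) mod 41 = 1
-1728 * (4 a)^3 = -1728 * (4*32)^3 mod 41 = 29
j = 29 * 1^(-1) mod 41 = 29

j = 29 (mod 41)


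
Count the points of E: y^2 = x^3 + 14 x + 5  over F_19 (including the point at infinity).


For each x in F_19, count y with y^2 = x^3 + 14 x + 5 mod 19:
  x = 0: RHS = 5, y in [9, 10]  -> 2 point(s)
  x = 1: RHS = 1, y in [1, 18]  -> 2 point(s)
  x = 3: RHS = 17, y in [6, 13]  -> 2 point(s)
  x = 4: RHS = 11, y in [7, 12]  -> 2 point(s)
  x = 6: RHS = 1, y in [1, 18]  -> 2 point(s)
  x = 7: RHS = 9, y in [3, 16]  -> 2 point(s)
  x = 9: RHS = 5, y in [9, 10]  -> 2 point(s)
  x = 10: RHS = 5, y in [9, 10]  -> 2 point(s)
  x = 12: RHS = 1, y in [1, 18]  -> 2 point(s)
  x = 13: RHS = 9, y in [3, 16]  -> 2 point(s)
  x = 14: RHS = 0, y in [0]  -> 1 point(s)
  x = 17: RHS = 7, y in [8, 11]  -> 2 point(s)
  x = 18: RHS = 9, y in [3, 16]  -> 2 point(s)
Affine points: 25. Add the point at infinity: total = 26.

#E(F_19) = 26


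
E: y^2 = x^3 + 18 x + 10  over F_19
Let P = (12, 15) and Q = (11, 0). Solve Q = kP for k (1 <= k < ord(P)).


Enumerate multiples of P until we hit Q = (11, 0):
  1P = (12, 15)
  2P = (11, 0)
Match found at i = 2.

k = 2


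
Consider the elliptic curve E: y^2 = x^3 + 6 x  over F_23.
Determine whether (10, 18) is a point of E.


Check whether y^2 = x^3 + 6 x + 0 (mod 23) for (x, y) = (10, 18).
LHS: y^2 = 18^2 mod 23 = 2
RHS: x^3 + 6 x + 0 = 10^3 + 6*10 + 0 mod 23 = 2
LHS = RHS

Yes, on the curve


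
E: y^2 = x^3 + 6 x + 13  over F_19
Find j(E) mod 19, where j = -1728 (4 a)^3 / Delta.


Delta = -16(4 a^3 + 27 b^2) mod 19 = 17
-1728 * (4 a)^3 = -1728 * (4*6)^3 mod 19 = 11
j = 11 * 17^(-1) mod 19 = 4

j = 4 (mod 19)


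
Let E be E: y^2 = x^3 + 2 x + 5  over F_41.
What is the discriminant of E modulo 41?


4 a^3 + 27 b^2 = 4*2^3 + 27*5^2 = 32 + 675 = 707
Delta = -16 * (707) = -11312
Delta mod 41 = 4

Delta = 4 (mod 41)


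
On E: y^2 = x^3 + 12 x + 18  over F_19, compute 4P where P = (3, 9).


k = 4 = 100_2 (binary, LSB first: 001)
Double-and-add from P = (3, 9):
  bit 0 = 0: acc unchanged = O
  bit 1 = 0: acc unchanged = O
  bit 2 = 1: acc = O + (14, 17) = (14, 17)

4P = (14, 17)
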